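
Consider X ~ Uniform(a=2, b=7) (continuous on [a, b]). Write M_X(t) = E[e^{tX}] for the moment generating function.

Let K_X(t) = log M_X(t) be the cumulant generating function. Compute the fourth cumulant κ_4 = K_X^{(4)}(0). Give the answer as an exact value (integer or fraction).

κ_4 = K′′′′(0) = -125/24

M_X(t) = (e^(7*t) - e^(2*t))/(5*t)
K_X(t) = log M_X(t) = -log(t) + log(e^(7*t) - e^(2*t)) - log(5)
K′(t) = (7*t*e^(5*t) - 2*t - e^(5*t) + 1)/(t*e^(5*t) - t)
K′′(t) = (-25*t^2*e^(5*t) + e^(10*t) - 2*e^(5*t) + 1)/(t^2*e^(10*t) - 2*t^2*e^(5*t) + t^2)
K′′′(t) = (125*t^3*e^(10*t) + 125*t^3*e^(5*t) - 2*e^(15*t) + 6*e^(10*t) - 6*e^(5*t) + 2)/(t^3*e^(15*t) - 3*t^3*e^(10*t) + 3*t^3*e^(5*t) - t^3)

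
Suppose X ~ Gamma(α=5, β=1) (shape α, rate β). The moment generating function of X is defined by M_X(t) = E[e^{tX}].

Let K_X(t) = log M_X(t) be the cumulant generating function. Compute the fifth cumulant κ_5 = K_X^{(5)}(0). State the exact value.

M_X(t) = (1 - t)^(-5)
K_X(t) = log M_X(t) = -5*log(1 - t)
K^(5)(t) = -120/(t^5 - 5*t^4 + 10*t^3 - 10*t^2 + 5*t - 1)

κ_5 = K^(5)(0) = 120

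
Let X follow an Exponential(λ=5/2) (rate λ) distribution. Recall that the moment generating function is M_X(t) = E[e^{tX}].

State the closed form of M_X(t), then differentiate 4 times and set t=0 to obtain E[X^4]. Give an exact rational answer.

E[X^4] = M^(4)(0) = 384/625

M_X(t) = 5/(2*(5/2 - t))
M^(4)(t) = -1920/(32*t^5 - 400*t^4 + 2000*t^3 - 5000*t^2 + 6250*t - 3125)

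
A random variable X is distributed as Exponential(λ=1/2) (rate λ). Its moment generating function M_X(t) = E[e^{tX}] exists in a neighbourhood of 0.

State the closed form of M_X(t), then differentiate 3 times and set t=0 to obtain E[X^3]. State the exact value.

E[X^3] = D^3[M](0) = 48

M_X(t) = 1/(2*(1/2 - t))
D^3[M](t) = 48/(16*t^4 - 32*t^3 + 24*t^2 - 8*t + 1)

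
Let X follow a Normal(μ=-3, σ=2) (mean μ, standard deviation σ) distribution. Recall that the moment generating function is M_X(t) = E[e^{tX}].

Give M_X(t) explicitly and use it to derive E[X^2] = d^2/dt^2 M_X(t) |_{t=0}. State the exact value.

M_X(t) = e^(2*t^2 - 3*t)
M^(2)(t) = (16*t^2*e^(2*t^2) - 24*t*e^(2*t^2) + 13*e^(2*t^2))*e^(-3*t)

E[X^2] = M^(2)(0) = 13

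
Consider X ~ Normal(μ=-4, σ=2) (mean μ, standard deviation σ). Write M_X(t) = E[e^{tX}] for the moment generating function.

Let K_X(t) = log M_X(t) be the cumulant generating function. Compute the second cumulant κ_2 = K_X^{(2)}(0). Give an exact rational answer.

M_X(t) = e^(2*t^2 - 4*t)
K_X(t) = log M_X(t) = 2*t^2 - 4*t
K^(2)(t) = 4

κ_2 = K^(2)(0) = 4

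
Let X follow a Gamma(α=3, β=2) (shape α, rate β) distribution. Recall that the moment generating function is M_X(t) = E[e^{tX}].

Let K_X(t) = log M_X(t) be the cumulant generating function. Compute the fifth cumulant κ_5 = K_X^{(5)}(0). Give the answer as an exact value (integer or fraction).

κ_5 = K′′′′′(0) = 9/4

M_X(t) = 8/(2 - t)^3
K_X(t) = log M_X(t) = -3*log(2 - t) + 3*log(2)
K′(t) = -3/(t - 2)
K′′(t) = 3/(t^2 - 4*t + 4)
K′′′(t) = -6/(t^3 - 6*t^2 + 12*t - 8)
K′′′′(t) = 18/(t^4 - 8*t^3 + 24*t^2 - 32*t + 16)
K′′′′′(t) = -72/(t^5 - 10*t^4 + 40*t^3 - 80*t^2 + 80*t - 32)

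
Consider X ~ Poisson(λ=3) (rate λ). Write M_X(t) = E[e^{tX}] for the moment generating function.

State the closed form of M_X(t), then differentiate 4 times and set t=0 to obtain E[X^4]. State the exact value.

E[X^4] = M′′′′(0) = 309

M_X(t) = e^(3*e^(t) - 3)
M′(t) = 3*e^(-3)*e^(t)*e^(3*e^(t))
M′′(t) = (9*e^(2*t)*e^(3*e^(t)) + 3*e^(t)*e^(3*e^(t)))*e^(-3)
M′′′(t) = (27*e^(3*t)*e^(3*e^(t)) + 27*e^(2*t)*e^(3*e^(t)) + 3*e^(t)*e^(3*e^(t)))*e^(-3)
M′′′′(t) = (81*e^(4*t)*e^(3*e^(t)) + 162*e^(3*t)*e^(3*e^(t)) + 63*e^(2*t)*e^(3*e^(t)) + 3*e^(t)*e^(3*e^(t)))*e^(-3)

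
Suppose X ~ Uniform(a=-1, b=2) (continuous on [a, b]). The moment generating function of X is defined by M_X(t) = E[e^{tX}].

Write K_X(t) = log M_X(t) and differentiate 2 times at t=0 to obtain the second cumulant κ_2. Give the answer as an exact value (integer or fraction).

κ_2 = d^2K/dt^2 |_{t=0} = 3/4

M_X(t) = (e^(2*t) - e^(-t))/(3*t)
K_X(t) = log M_X(t) = -log(t) + log(e^(2*t) - e^(-t)) - log(3)
dK/dt = (2*t*e^(3*t) + t - e^(3*t) + 1)/(t*e^(3*t) - t)
d^2K/dt^2 = (-9*t^2*e^(3*t) + e^(6*t) - 2*e^(3*t) + 1)/(t^2*e^(6*t) - 2*t^2*e^(3*t) + t^2)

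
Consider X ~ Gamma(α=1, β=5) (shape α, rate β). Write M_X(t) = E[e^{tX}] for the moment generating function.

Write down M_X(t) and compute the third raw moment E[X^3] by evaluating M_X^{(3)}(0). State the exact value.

M_X(t) = 5/(5 - t)
dM/dt = 5/(t^2 - 10*t + 25)
d^2M/dt^2 = -10/(t^3 - 15*t^2 + 75*t - 125)
d^3M/dt^3 = 30/(t^4 - 20*t^3 + 150*t^2 - 500*t + 625)

E[X^3] = d^3M/dt^3 |_{t=0} = 6/125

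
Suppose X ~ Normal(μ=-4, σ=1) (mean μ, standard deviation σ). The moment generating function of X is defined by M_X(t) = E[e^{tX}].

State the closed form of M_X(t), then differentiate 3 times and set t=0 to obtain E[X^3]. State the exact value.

M_X(t) = e^(t^2/2 - 4*t)
M^(3)(t) = (t^3*e^(t^2/2) - 12*t^2*e^(t^2/2) + 51*t*e^(t^2/2) - 76*e^(t^2/2))*e^(-4*t)

E[X^3] = M^(3)(0) = -76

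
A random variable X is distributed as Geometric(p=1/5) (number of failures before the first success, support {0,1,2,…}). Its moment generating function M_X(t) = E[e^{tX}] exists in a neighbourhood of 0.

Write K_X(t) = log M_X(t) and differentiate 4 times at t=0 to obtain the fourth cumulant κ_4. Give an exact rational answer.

κ_4 = K^(4)(0) = 2420

M_X(t) = 1/(5*(1 - 4*e^(t)/5))
K_X(t) = log M_X(t) = -log(1 - 4*e^(t)/5) - log(5)
K^(4)(t) = (320*e^(3*t) + 1600*e^(2*t) + 500*e^(t))/(256*e^(4*t) - 1280*e^(3*t) + 2400*e^(2*t) - 2000*e^(t) + 625)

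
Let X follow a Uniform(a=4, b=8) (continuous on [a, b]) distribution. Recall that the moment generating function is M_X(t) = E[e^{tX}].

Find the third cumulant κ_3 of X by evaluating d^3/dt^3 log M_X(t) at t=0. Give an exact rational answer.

M_X(t) = (e^(8*t) - e^(4*t))/(4*t)
K_X(t) = log M_X(t) = -log(t) + log(e^(8*t) - e^(4*t)) - 2*log(2)
K′(t) = (8*t*e^(4*t) - 4*t - e^(4*t) + 1)/(t*e^(4*t) - t)
K′′(t) = (-16*t^2*e^(4*t) + e^(8*t) - 2*e^(4*t) + 1)/(t^2*e^(8*t) - 2*t^2*e^(4*t) + t^2)
K′′′(t) = (64*t^3*e^(8*t) + 64*t^3*e^(4*t) - 2*e^(12*t) + 6*e^(8*t) - 6*e^(4*t) + 2)/(t^3*e^(12*t) - 3*t^3*e^(8*t) + 3*t^3*e^(4*t) - t^3)

κ_3 = K′′′(0) = 0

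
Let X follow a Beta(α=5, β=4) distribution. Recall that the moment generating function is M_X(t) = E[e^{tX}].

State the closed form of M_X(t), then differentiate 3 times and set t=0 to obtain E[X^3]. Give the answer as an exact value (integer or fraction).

E[X^3] = d^3M/dt^3 |_{t=0} = 7/33

M_X(t) = ₁F₁(5; 9; t)
dM/dt = 5*₁F₁(6; 10; t)/9
d^2M/dt^2 = ₁F₁(7; 11; t)/3
d^3M/dt^3 = 7*₁F₁(8; 12; t)/33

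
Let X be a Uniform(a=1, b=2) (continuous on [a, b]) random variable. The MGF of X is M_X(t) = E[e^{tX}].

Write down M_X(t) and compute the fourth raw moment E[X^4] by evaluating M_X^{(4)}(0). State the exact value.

M_X(t) = (e^(2*t) - e^(t))/t
D^4[M](t) = (16*t^4*e^(2*t) - t^4*e^(t) - 32*t^3*e^(2*t) + 4*t^3*e^(t) + 48*t^2*e^(2*t) - 12*t^2*e^(t) - 48*t*e^(2*t) + 24*t*e^(t) + 24*e^(2*t) - 24*e^(t))/t^5

E[X^4] = D^4[M](0) = 31/5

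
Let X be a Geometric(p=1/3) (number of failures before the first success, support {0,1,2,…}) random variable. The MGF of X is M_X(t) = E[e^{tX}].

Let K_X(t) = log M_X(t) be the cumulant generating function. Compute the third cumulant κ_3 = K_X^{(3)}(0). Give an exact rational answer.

κ_3 = K′′′(0) = 30

M_X(t) = 1/(3*(1 - 2*e^(t)/3))
K_X(t) = log M_X(t) = -log(1 - 2*e^(t)/3) - log(3)
K′(t) = -2*e^(t)/(2*e^(t) - 3)
K′′(t) = 6*e^(t)/(4*e^(2*t) - 12*e^(t) + 9)
K′′′(t) = (-12*e^(2*t) - 18*e^(t))/(8*e^(3*t) - 36*e^(2*t) + 54*e^(t) - 27)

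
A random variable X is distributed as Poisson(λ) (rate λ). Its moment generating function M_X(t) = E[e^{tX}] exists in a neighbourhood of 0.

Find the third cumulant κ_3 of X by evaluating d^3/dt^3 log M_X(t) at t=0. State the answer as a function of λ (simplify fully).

κ_3 = K^(3)(0) = λ

M_X(t) = e^(λ*(e^(t) - 1))
K_X(t) = log M_X(t) = λ*(e^(t) - 1)
K^(3)(t) = λ*e^(t)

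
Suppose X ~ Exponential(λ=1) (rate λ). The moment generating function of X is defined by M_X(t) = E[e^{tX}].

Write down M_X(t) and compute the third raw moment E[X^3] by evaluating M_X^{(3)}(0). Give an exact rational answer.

E[X^3] = d^3M/dt^3 |_{t=0} = 6

M_X(t) = 1/(1 - t)
dM/dt = 1/(t^2 - 2*t + 1)
d^2M/dt^2 = -2/(t^3 - 3*t^2 + 3*t - 1)
d^3M/dt^3 = 6/(t^4 - 4*t^3 + 6*t^2 - 4*t + 1)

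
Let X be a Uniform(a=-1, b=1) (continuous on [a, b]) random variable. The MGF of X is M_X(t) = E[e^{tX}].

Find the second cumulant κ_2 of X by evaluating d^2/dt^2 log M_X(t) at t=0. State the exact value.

κ_2 = d^2K/dt^2 |_{t=0} = 1/3

M_X(t) = (e^(t) - e^(-t))/(2*t)
K_X(t) = log M_X(t) = -log(t) + log(e^(t) - e^(-t)) - log(2)
dK/dt = (t*e^(2*t) + t - e^(2*t) + 1)/(t*e^(2*t) - t)
d^2K/dt^2 = (-4*t^2*e^(2*t) + e^(4*t) - 2*e^(2*t) + 1)/(t^2*e^(4*t) - 2*t^2*e^(2*t) + t^2)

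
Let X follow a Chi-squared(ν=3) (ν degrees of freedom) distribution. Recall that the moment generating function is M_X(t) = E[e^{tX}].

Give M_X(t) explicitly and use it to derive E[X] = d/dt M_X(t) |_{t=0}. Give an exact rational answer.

M_X(t) = (1 - 2*t)^(-3/2)
D[M](t) = 3/(4*t^2*√(1 - 2*t) - 4*t*√(1 - 2*t) + √(1 - 2*t))

E[X] = D[M](0) = 3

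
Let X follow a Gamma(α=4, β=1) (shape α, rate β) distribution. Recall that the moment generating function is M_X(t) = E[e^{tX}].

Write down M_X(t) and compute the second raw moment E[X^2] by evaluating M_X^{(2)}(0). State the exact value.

E[X^2] = d^2M/dt^2 |_{t=0} = 20

M_X(t) = (1 - t)^(-4)
dM/dt = -4/(t^5 - 5*t^4 + 10*t^3 - 10*t^2 + 5*t - 1)
d^2M/dt^2 = 20/(t^6 - 6*t^5 + 15*t^4 - 20*t^3 + 15*t^2 - 6*t + 1)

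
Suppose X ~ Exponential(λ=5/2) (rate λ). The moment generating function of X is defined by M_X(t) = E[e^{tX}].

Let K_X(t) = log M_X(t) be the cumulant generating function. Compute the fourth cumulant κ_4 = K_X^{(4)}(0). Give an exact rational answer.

κ_4 = K′′′′(0) = 96/625

M_X(t) = 5/(2*(5/2 - t))
K_X(t) = log M_X(t) = -log(5/2 - t) - log(2) + log(5)
K′(t) = -2/(2*t - 5)
K′′(t) = 4/(4*t^2 - 20*t + 25)
K′′′(t) = -16/(8*t^3 - 60*t^2 + 150*t - 125)
K′′′′(t) = 96/(16*t^4 - 160*t^3 + 600*t^2 - 1000*t + 625)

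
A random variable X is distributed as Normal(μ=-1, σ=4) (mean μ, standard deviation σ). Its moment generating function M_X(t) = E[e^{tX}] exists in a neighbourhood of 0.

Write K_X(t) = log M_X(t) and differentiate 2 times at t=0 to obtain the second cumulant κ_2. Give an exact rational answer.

κ_2 = K′′(0) = 16

M_X(t) = e^(8*t^2 - t)
K_X(t) = log M_X(t) = 8*t^2 - t
K′(t) = 16*t - 1
K′′(t) = 16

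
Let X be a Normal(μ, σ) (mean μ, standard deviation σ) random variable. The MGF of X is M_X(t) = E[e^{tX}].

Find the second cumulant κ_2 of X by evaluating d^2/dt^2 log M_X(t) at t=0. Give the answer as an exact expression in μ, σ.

M_X(t) = e^(μ*t + σ^2*t^2/2)
K_X(t) = log M_X(t) = μ*t + σ^2*t^2/2
K′(t) = μ + σ^2*t
K′′(t) = σ^2

κ_2 = K′′(0) = σ^2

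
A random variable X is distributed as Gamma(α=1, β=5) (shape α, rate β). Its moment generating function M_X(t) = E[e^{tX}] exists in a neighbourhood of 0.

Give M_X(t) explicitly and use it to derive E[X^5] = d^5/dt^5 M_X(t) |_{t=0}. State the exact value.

M_X(t) = 5/(5 - t)
dM/dt = 5/(t^2 - 10*t + 25)
d^2M/dt^2 = -10/(t^3 - 15*t^2 + 75*t - 125)
d^3M/dt^3 = 30/(t^4 - 20*t^3 + 150*t^2 - 500*t + 625)
d^4M/dt^4 = -120/(t^5 - 25*t^4 + 250*t^3 - 1250*t^2 + 3125*t - 3125)
d^5M/dt^5 = 600/(t^6 - 30*t^5 + 375*t^4 - 2500*t^3 + 9375*t^2 - 18750*t + 15625)

E[X^5] = d^5M/dt^5 |_{t=0} = 24/625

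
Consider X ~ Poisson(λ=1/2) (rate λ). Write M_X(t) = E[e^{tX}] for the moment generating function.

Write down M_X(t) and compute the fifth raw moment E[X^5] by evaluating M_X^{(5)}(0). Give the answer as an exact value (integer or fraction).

E[X^5] = d^5M/dt^5 |_{t=0} = 257/32

M_X(t) = e^(e^(t)/2 - 1/2)
dM/dt = e^(-1/2)*e^(t)*e^(e^(t)/2)/2
d^2M/dt^2 = (e^(2*t)*e^(e^(t)/2) + 2*e^(t)*e^(e^(t)/2))*e^(-1/2)/4
d^3M/dt^3 = (e^(3*t)*e^(e^(t)/2) + 6*e^(2*t)*e^(e^(t)/2) + 4*e^(t)*e^(e^(t)/2))*e^(-1/2)/8
d^4M/dt^4 = (e^(4*t)*e^(e^(t)/2) + 12*e^(3*t)*e^(e^(t)/2) + 28*e^(2*t)*e^(e^(t)/2) + 8*e^(t)*e^(e^(t)/2))*e^(-1/2)/16
d^5M/dt^5 = (e^(5*t)*e^(e^(t)/2) + 20*e^(4*t)*e^(e^(t)/2) + 100*e^(3*t)*e^(e^(t)/2) + 120*e^(2*t)*e^(e^(t)/2) + 16*e^(t)*e^(e^(t)/2))*e^(-1/2)/32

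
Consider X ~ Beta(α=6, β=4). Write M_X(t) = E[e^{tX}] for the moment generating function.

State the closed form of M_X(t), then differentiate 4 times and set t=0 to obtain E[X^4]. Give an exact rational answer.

E[X^4] = M^(4)(0) = 126/715

M_X(t) = ₁F₁(6; 10; t)
M^(4)(t) = 126*₁F₁(10; 14; t)/715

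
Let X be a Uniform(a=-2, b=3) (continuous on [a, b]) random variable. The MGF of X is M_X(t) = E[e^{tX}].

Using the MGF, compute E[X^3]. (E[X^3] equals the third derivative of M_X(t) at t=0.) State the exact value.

E[X^3] = M^(3)(0) = 13/4

M_X(t) = (e^(3*t) - e^(-2*t))/(5*t)
M^(3)(t) = (27*t^3*e^(5*t) + 8*t^3 - 27*t^2*e^(5*t) + 12*t^2 + 18*t*e^(5*t) + 12*t - 6*e^(5*t) + 6)*e^(-2*t)/(5*t^4)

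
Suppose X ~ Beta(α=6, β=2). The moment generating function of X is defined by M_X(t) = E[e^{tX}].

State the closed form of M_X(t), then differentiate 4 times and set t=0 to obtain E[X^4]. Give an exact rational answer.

M_X(t) = ₁F₁(6; 8; t)
D^4[M](t) = 21*₁F₁(10; 12; t)/55

E[X^4] = D^4[M](0) = 21/55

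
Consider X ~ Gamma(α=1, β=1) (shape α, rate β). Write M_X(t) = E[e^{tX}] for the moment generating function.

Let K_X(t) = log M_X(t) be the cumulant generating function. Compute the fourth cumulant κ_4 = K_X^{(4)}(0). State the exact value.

κ_4 = K′′′′(0) = 6

M_X(t) = 1/(1 - t)
K_X(t) = log M_X(t) = -log(1 - t)
K′(t) = -1/(t - 1)
K′′(t) = 1/(t^2 - 2*t + 1)
K′′′(t) = -2/(t^3 - 3*t^2 + 3*t - 1)
K′′′′(t) = 6/(t^4 - 4*t^3 + 6*t^2 - 4*t + 1)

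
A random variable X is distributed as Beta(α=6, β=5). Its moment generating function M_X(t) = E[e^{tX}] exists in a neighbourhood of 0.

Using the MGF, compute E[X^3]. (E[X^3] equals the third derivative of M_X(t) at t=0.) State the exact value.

E[X^3] = D^3[M](0) = 28/143

M_X(t) = ₁F₁(6; 11; t)
D^3[M](t) = 28*₁F₁(9; 14; t)/143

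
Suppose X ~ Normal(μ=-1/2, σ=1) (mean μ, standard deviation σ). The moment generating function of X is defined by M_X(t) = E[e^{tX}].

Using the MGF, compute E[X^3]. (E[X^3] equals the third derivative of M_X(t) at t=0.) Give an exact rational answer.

E[X^3] = d^3M/dt^3 |_{t=0} = -13/8

M_X(t) = e^(t^2/2 - t/2)
dM/dt = t*e^(-t/2)*e^(t^2/2) - e^(-t/2)*e^(t^2/2)/2
d^2M/dt^2 = (4*t^2*e^(t^2/2) - 4*t*e^(t^2/2) + 5*e^(t^2/2))*e^(-t/2)/4
d^3M/dt^3 = (8*t^3*e^(t^2/2) - 12*t^2*e^(t^2/2) + 30*t*e^(t^2/2) - 13*e^(t^2/2))*e^(-t/2)/8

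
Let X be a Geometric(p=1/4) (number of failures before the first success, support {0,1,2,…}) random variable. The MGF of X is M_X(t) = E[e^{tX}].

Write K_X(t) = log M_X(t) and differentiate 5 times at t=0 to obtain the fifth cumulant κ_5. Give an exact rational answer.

M_X(t) = 1/(4*(1 - 3*e^(t)/4))
K_X(t) = log M_X(t) = -log(1 - 3*e^(t)/4) - 2*log(2)
K^(5)(t) = (-324*e^(4*t) - 4752*e^(3*t) - 6336*e^(2*t) - 768*e^(t))/(243*e^(5*t) - 1620*e^(4*t) + 4320*e^(3*t) - 5760*e^(2*t) + 3840*e^(t) - 1024)

κ_5 = K^(5)(0) = 12180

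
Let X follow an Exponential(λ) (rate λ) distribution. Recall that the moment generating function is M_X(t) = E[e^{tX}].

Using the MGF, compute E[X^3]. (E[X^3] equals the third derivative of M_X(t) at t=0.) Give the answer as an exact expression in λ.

E[X^3] = M′′′(0) = 6/λ^3

M_X(t) = λ/(λ - t)
M′(t) = λ/(λ^2 - 2*λ*t + t^2)
M′′(t) = -2*λ/(-λ^3 + 3*λ^2*t - 3*λ*t^2 + t^3)
M′′′(t) = 6*λ/(λ^4 - 4*λ^3*t + 6*λ^2*t^2 - 4*λ*t^3 + t^4)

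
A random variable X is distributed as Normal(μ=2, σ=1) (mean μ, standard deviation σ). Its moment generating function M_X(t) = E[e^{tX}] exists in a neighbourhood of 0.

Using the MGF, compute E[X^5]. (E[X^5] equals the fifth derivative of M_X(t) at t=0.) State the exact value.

M_X(t) = e^(t^2/2 + 2*t)
M′(t) = t*e^(2*t)*e^(t^2/2) + 2*e^(2*t)*e^(t^2/2)
M′′(t) = t^2*e^(2*t)*e^(t^2/2) + 4*t*e^(2*t)*e^(t^2/2) + 5*e^(2*t)*e^(t^2/2)
M′′′(t) = t^3*e^(2*t)*e^(t^2/2) + 6*t^2*e^(2*t)*e^(t^2/2) + 15*t*e^(2*t)*e^(t^2/2) + 14*e^(2*t)*e^(t^2/2)
M′′′′(t) = t^4*e^(2*t)*e^(t^2/2) + 8*t^3*e^(2*t)*e^(t^2/2) + 30*t^2*e^(2*t)*e^(t^2/2) + 56*t*e^(2*t)*e^(t^2/2) + 43*e^(2*t)*e^(t^2/2)
M′′′′′(t) = t^5*e^(2*t)*e^(t^2/2) + 10*t^4*e^(2*t)*e^(t^2/2) + 50*t^3*e^(2*t)*e^(t^2/2) + 140*t^2*e^(2*t)*e^(t^2/2) + 215*t*e^(2*t)*e^(t^2/2) + 142*e^(2*t)*e^(t^2/2)

E[X^5] = M′′′′′(0) = 142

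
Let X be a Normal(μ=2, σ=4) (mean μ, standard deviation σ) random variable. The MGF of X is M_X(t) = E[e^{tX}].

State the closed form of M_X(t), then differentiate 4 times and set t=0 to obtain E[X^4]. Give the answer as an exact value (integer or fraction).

E[X^4] = d^4M/dt^4 |_{t=0} = 1168

M_X(t) = e^(8*t^2 + 2*t)
dM/dt = 16*t*e^(2*t)*e^(8*t^2) + 2*e^(2*t)*e^(8*t^2)
d^2M/dt^2 = 256*t^2*e^(2*t)*e^(8*t^2) + 64*t*e^(2*t)*e^(8*t^2) + 20*e^(2*t)*e^(8*t^2)
d^3M/dt^3 = 4096*t^3*e^(2*t)*e^(8*t^2) + 1536*t^2*e^(2*t)*e^(8*t^2) + 960*t*e^(2*t)*e^(8*t^2) + 104*e^(2*t)*e^(8*t^2)
d^4M/dt^4 = 65536*t^4*e^(2*t)*e^(8*t^2) + 32768*t^3*e^(2*t)*e^(8*t^2) + 30720*t^2*e^(2*t)*e^(8*t^2) + 6656*t*e^(2*t)*e^(8*t^2) + 1168*e^(2*t)*e^(8*t^2)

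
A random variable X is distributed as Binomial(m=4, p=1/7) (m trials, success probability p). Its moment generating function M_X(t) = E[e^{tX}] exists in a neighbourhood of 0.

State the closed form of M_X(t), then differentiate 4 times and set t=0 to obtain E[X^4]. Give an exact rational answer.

E[X^4] = M^(4)(0) = 6520/2401

M_X(t) = (e^(t)/7 + 6/7)^4
M^(4)(t) = 256*e^(4*t)/2401 + 1944*e^(3*t)/2401 + 3456*e^(2*t)/2401 + 864*e^(t)/2401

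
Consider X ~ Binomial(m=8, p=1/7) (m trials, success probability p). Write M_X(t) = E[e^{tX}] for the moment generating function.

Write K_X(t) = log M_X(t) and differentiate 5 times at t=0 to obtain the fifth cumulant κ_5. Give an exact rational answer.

M_X(t) = (e^(t)/7 + 6/7)^8
K_X(t) = log M_X(t) = 8*log(e^(t)/7 + 6/7)
dK/dt = 8*e^(t)/(e^(t) + 6)
d^2K/dt^2 = 48*e^(t)/(e^(2*t) + 12*e^(t) + 36)
d^3K/dt^3 = (-48*e^(2*t) + 288*e^(t))/(e^(3*t) + 18*e^(2*t) + 108*e^(t) + 216)
d^4K/dt^4 = (48*e^(3*t) - 1152*e^(2*t) + 1728*e^(t))/(e^(4*t) + 24*e^(3*t) + 216*e^(2*t) + 864*e^(t) + 1296)
d^5K/dt^5 = (-48*e^(4*t) + 3168*e^(3*t) - 19008*e^(2*t) + 10368*e^(t))/(e^(5*t) + 30*e^(4*t) + 360*e^(3*t) + 2160*e^(2*t) + 6480*e^(t) + 7776)

κ_5 = d^5K/dt^5 |_{t=0} = -5520/16807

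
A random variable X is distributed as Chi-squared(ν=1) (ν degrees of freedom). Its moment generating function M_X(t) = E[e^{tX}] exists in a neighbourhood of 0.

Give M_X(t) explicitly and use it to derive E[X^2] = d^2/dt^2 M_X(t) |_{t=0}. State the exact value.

E[X^2] = D^2[M](0) = 3

M_X(t) = 1/√(1 - 2*t)
D^2[M](t) = 3/(4*t^2*√(1 - 2*t) - 4*t*√(1 - 2*t) + √(1 - 2*t))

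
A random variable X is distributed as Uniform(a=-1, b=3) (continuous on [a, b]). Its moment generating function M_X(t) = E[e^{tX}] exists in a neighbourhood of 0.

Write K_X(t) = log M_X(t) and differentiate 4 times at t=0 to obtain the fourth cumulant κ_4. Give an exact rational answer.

M_X(t) = (e^(3*t) - e^(-t))/(4*t)
K_X(t) = log M_X(t) = -log(t) + log(e^(3*t) - e^(-t)) - 2*log(2)

κ_4 = K^(4)(0) = -32/15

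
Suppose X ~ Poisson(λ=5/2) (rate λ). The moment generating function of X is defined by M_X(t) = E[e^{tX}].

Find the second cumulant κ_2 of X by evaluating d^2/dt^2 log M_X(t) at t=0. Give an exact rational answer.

κ_2 = D^2[K](0) = 5/2

M_X(t) = e^(5*e^(t)/2 - 5/2)
K_X(t) = log M_X(t) = 5*e^(t)/2 - 5/2
D^2[K](t) = 5*e^(t)/2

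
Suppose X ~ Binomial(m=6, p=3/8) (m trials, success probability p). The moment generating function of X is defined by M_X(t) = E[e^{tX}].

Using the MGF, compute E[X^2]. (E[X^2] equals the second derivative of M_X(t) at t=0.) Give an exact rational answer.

M_X(t) = (3*e^(t)/8 + 5/8)^6
D^2[M](t) = 6561*e^(6*t)/65536 + 91125*e^(5*t)/131072 + 30375*e^(4*t)/16384 + 151875*e^(3*t)/65536 + 84375*e^(2*t)/65536 + 28125*e^(t)/131072

E[X^2] = D^2[M](0) = 207/32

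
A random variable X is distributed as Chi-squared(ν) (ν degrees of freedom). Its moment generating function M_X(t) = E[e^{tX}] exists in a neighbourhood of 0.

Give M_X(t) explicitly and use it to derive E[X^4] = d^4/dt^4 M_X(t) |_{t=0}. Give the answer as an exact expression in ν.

M_X(t) = (1 - 2*t)^(-ν/2)
M^(4)(t) = (ν^4 + 12*ν^3 + 44*ν^2 + 48*ν)/(16*t^4*(1 - 2*t)^(ν/2) - 32*t^3*(1 - 2*t)^(ν/2) + 24*t^2*(1 - 2*t)^(ν/2) - 8*t*(1 - 2*t)^(ν/2) + (1 - 2*t)^(ν/2))

E[X^4] = M^(4)(0) = ν*(ν^3 + 12*ν^2 + 44*ν + 48)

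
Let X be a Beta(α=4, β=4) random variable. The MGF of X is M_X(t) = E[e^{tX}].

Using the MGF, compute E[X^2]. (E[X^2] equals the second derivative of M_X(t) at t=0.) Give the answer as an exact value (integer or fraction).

M_X(t) = ₁F₁(4; 8; t)
dM/dt = ₁F₁(5; 9; t)/2
d^2M/dt^2 = 5*₁F₁(6; 10; t)/18

E[X^2] = d^2M/dt^2 |_{t=0} = 5/18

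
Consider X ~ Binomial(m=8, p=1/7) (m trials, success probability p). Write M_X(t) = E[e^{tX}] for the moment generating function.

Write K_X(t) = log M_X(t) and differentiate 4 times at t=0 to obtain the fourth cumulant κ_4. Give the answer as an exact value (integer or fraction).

κ_4 = D^4[K](0) = 624/2401

M_X(t) = (e^(t)/7 + 6/7)^8
K_X(t) = log M_X(t) = 8*log(e^(t)/7 + 6/7)
D^4[K](t) = (48*e^(3*t) - 1152*e^(2*t) + 1728*e^(t))/(e^(4*t) + 24*e^(3*t) + 216*e^(2*t) + 864*e^(t) + 1296)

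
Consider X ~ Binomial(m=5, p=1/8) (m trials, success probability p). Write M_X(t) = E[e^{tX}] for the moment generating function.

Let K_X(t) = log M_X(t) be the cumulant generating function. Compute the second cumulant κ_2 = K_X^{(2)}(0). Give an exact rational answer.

κ_2 = d^2K/dt^2 |_{t=0} = 35/64

M_X(t) = (e^(t)/8 + 7/8)^5
K_X(t) = log M_X(t) = 5*log(e^(t)/8 + 7/8)
dK/dt = 5*e^(t)/(e^(t) + 7)
d^2K/dt^2 = 35*e^(t)/(e^(2*t) + 14*e^(t) + 49)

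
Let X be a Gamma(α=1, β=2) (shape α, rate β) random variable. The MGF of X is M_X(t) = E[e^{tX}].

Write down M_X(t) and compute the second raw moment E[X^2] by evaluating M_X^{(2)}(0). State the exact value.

E[X^2] = d^2M/dt^2 |_{t=0} = 1/2

M_X(t) = 2/(2 - t)
dM/dt = 2/(t^2 - 4*t + 4)
d^2M/dt^2 = -4/(t^3 - 6*t^2 + 12*t - 8)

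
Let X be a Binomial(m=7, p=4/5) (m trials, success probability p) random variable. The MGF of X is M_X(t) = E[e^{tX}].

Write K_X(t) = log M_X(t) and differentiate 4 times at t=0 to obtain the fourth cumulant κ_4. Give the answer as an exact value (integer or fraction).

κ_4 = d^4K/dt^4 |_{t=0} = 28/625

M_X(t) = (4*e^(t)/5 + 1/5)^7
K_X(t) = log M_X(t) = 7*log(4*e^(t)/5 + 1/5)
dK/dt = 28*e^(t)/(4*e^(t) + 1)
d^2K/dt^2 = 28*e^(t)/(16*e^(2*t) + 8*e^(t) + 1)
d^3K/dt^3 = (-112*e^(2*t) + 28*e^(t))/(64*e^(3*t) + 48*e^(2*t) + 12*e^(t) + 1)
d^4K/dt^4 = (448*e^(3*t) - 448*e^(2*t) + 28*e^(t))/(256*e^(4*t) + 256*e^(3*t) + 96*e^(2*t) + 16*e^(t) + 1)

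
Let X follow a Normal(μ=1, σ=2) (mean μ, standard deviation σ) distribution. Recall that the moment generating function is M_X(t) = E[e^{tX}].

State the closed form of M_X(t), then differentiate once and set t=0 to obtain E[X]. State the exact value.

M_X(t) = e^(2*t^2 + t)
D[M](t) = 4*t*e^(t)*e^(2*t^2) + e^(t)*e^(2*t^2)

E[X] = D[M](0) = 1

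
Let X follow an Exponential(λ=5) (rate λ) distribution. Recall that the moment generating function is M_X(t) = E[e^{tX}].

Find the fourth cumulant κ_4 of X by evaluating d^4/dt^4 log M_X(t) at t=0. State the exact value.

M_X(t) = 5/(5 - t)
K_X(t) = log M_X(t) = -log(5 - t) + log(5)
K′(t) = -1/(t - 5)
K′′(t) = 1/(t^2 - 10*t + 25)
K′′′(t) = -2/(t^3 - 15*t^2 + 75*t - 125)
K′′′′(t) = 6/(t^4 - 20*t^3 + 150*t^2 - 500*t + 625)

κ_4 = K′′′′(0) = 6/625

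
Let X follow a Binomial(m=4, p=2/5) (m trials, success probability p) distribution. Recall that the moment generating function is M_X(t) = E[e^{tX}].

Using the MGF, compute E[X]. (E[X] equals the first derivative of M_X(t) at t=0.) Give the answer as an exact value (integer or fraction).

E[X] = M^(1)(0) = 8/5

M_X(t) = (2*e^(t)/5 + 3/5)^4
M^(1)(t) = 64*e^(4*t)/625 + 288*e^(3*t)/625 + 432*e^(2*t)/625 + 216*e^(t)/625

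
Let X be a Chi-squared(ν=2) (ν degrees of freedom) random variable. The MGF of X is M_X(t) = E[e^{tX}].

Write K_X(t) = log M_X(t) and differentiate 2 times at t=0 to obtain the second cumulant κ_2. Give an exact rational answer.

κ_2 = K^(2)(0) = 4

M_X(t) = 1/(1 - 2*t)
K_X(t) = log M_X(t) = -log(1 - 2*t)
K^(2)(t) = 4/(4*t^2 - 4*t + 1)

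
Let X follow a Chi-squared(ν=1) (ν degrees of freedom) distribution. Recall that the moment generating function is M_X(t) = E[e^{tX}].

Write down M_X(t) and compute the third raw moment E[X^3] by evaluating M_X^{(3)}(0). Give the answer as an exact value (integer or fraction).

E[X^3] = M^(3)(0) = 15

M_X(t) = 1/√(1 - 2*t)
M^(3)(t) = -15/(8*t^3*√(1 - 2*t) - 12*t^2*√(1 - 2*t) + 6*t*√(1 - 2*t) - √(1 - 2*t))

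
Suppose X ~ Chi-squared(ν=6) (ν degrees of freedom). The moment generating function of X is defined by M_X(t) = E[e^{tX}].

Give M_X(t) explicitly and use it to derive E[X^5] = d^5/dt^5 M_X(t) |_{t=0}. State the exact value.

M_X(t) = (1 - 2*t)^(-3)
dM/dt = 6/(16*t^4 - 32*t^3 + 24*t^2 - 8*t + 1)
d^2M/dt^2 = -48/(32*t^5 - 80*t^4 + 80*t^3 - 40*t^2 + 10*t - 1)
d^3M/dt^3 = 480/(64*t^6 - 192*t^5 + 240*t^4 - 160*t^3 + 60*t^2 - 12*t + 1)
d^4M/dt^4 = -5760/(128*t^7 - 448*t^6 + 672*t^5 - 560*t^4 + 280*t^3 - 84*t^2 + 14*t - 1)
d^5M/dt^5 = 80640/(256*t^8 - 1024*t^7 + 1792*t^6 - 1792*t^5 + 1120*t^4 - 448*t^3 + 112*t^2 - 16*t + 1)

E[X^5] = d^5M/dt^5 |_{t=0} = 80640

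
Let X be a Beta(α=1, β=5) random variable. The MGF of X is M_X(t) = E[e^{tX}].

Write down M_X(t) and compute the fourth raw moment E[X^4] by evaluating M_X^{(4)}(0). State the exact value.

E[X^4] = D^4[M](0) = 1/126

M_X(t) = ₁F₁(1; 6; t)
D^4[M](t) = ₁F₁(5; 10; t)/126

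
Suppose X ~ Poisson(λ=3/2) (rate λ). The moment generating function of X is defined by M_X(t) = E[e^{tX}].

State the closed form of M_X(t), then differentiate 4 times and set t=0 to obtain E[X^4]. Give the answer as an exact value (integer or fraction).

E[X^4] = M^(4)(0) = 681/16

M_X(t) = e^(3*e^(t)/2 - 3/2)
M^(4)(t) = (81*e^(4*t)*e^(3*e^(t)/2) + 324*e^(3*t)*e^(3*e^(t)/2) + 252*e^(2*t)*e^(3*e^(t)/2) + 24*e^(t)*e^(3*e^(t)/2))*e^(-3/2)/16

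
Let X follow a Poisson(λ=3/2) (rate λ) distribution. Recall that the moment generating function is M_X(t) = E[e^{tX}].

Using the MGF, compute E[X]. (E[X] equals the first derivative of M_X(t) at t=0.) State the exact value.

M_X(t) = e^(3*e^(t)/2 - 3/2)
M^(1)(t) = 3*e^(-3/2)*e^(t)*e^(3*e^(t)/2)/2

E[X] = M^(1)(0) = 3/2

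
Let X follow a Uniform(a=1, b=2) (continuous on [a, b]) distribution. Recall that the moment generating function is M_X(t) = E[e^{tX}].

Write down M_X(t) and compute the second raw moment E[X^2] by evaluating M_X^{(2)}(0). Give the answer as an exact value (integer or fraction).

M_X(t) = (e^(2*t) - e^(t))/t
M′(t) = (2*t*e^(2*t) - t*e^(t) - e^(2*t) + e^(t))/t^2
M′′(t) = (4*t^2*e^(2*t) - t^2*e^(t) - 4*t*e^(2*t) + 2*t*e^(t) + 2*e^(2*t) - 2*e^(t))/t^3

E[X^2] = M′′(0) = 7/3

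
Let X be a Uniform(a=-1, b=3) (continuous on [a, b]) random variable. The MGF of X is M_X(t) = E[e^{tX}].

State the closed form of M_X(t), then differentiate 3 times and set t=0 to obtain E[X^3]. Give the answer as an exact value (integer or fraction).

M_X(t) = (e^(3*t) - e^(-t))/(4*t)
M^(3)(t) = (27*t^3*e^(4*t) + t^3 - 27*t^2*e^(4*t) + 3*t^2 + 18*t*e^(4*t) + 6*t - 6*e^(4*t) + 6)*e^(-t)/(4*t^4)

E[X^3] = M^(3)(0) = 5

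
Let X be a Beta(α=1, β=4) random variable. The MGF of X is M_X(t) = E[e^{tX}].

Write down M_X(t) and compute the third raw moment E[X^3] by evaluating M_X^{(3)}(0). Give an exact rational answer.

M_X(t) = ₁F₁(1; 5; t)
M^(3)(t) = ₁F₁(4; 8; t)/35

E[X^3] = M^(3)(0) = 1/35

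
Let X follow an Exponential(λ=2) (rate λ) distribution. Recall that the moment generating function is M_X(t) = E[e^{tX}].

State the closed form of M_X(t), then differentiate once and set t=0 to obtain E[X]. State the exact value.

E[X] = D[M](0) = 1/2

M_X(t) = 2/(2 - t)
D[M](t) = 2/(t^2 - 4*t + 4)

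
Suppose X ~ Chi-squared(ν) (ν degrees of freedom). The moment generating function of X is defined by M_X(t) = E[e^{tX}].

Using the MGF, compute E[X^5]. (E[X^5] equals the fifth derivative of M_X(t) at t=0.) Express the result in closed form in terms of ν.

M_X(t) = (1 - 2*t)^(-ν/2)

E[X^5] = D^5[M](0) = ν*(ν^4 + 20*ν^3 + 140*ν^2 + 400*ν + 384)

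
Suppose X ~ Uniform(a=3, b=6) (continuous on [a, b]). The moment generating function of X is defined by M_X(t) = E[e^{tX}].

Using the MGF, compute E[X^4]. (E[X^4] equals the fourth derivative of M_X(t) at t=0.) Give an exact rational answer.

E[X^4] = D^4[M](0) = 2511/5

M_X(t) = (e^(6*t) - e^(3*t))/(3*t)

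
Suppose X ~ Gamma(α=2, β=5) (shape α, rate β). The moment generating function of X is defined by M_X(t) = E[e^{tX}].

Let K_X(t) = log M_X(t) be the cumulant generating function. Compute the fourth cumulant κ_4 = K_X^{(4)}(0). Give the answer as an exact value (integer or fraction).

M_X(t) = 25/(5 - t)^2
K_X(t) = log M_X(t) = -2*log(5 - t) + 2*log(5)
dK/dt = -2/(t - 5)
d^2K/dt^2 = 2/(t^2 - 10*t + 25)
d^3K/dt^3 = -4/(t^3 - 15*t^2 + 75*t - 125)
d^4K/dt^4 = 12/(t^4 - 20*t^3 + 150*t^2 - 500*t + 625)

κ_4 = d^4K/dt^4 |_{t=0} = 12/625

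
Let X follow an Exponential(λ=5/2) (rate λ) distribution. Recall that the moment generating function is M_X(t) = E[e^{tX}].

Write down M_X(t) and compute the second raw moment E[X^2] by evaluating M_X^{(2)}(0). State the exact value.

M_X(t) = 5/(2*(5/2 - t))
D^2[M](t) = -40/(8*t^3 - 60*t^2 + 150*t - 125)

E[X^2] = D^2[M](0) = 8/25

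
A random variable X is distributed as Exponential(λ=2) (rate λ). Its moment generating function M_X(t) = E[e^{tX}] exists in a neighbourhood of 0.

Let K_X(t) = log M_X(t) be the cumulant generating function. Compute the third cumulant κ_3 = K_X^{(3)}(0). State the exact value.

κ_3 = d^3K/dt^3 |_{t=0} = 1/4

M_X(t) = 2/(2 - t)
K_X(t) = log M_X(t) = -log(2 - t) + log(2)
dK/dt = -1/(t - 2)
d^2K/dt^2 = 1/(t^2 - 4*t + 4)
d^3K/dt^3 = -2/(t^3 - 6*t^2 + 12*t - 8)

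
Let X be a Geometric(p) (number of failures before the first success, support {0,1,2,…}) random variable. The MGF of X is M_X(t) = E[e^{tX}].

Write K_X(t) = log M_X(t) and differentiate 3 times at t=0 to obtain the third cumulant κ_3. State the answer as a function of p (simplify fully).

M_X(t) = p/(-(1 - p)*e^(t) + 1)
K_X(t) = log M_X(t) = log(p) - log(-(1 - p)*e^(t) + 1)
K′(t) = (-p*e^(t) + e^(t))/(p*e^(t) - e^(t) + 1)
K′′(t) = (-p*e^(t) + e^(t))/(p^2*e^(2*t) - 2*p*e^(2*t) + 2*p*e^(t) + e^(2*t) - 2*e^(t) + 1)

κ_3 = K′′′(0) = (p^2 - 3*p + 2)/p^3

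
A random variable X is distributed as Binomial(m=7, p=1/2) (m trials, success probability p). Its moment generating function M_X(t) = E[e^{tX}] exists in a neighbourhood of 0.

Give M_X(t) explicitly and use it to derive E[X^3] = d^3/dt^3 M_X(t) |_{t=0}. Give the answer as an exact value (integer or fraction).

M_X(t) = (e^(t)/2 + 1/2)^7
D^3[M](t) = 343*e^(7*t)/128 + 189*e^(6*t)/16 + 2625*e^(5*t)/128 + 35*e^(4*t)/2 + 945*e^(3*t)/128 + 21*e^(2*t)/16 + 7*e^(t)/128

E[X^3] = D^3[M](0) = 245/4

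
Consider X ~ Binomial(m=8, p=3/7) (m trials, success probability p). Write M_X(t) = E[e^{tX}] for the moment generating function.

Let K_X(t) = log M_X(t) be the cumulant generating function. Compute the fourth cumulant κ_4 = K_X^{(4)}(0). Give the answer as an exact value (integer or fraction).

κ_4 = D^4[K](0) = -2208/2401

M_X(t) = (3*e^(t)/7 + 4/7)^8
K_X(t) = log M_X(t) = 8*log(3*e^(t)/7 + 4/7)
D^4[K](t) = (864*e^(3*t) - 4608*e^(2*t) + 1536*e^(t))/(81*e^(4*t) + 432*e^(3*t) + 864*e^(2*t) + 768*e^(t) + 256)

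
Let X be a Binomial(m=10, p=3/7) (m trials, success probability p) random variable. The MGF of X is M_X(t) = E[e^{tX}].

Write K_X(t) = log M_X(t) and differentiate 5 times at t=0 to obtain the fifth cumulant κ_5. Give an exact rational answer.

M_X(t) = (3*e^(t)/7 + 4/7)^10
K_X(t) = log M_X(t) = 10*log(3*e^(t)/7 + 4/7)
K^(5)(t) = (-3240*e^(4*t) + 47520*e^(3*t) - 63360*e^(2*t) + 7680*e^(t))/(243*e^(5*t) + 1620*e^(4*t) + 4320*e^(3*t) + 5760*e^(2*t) + 3840*e^(t) + 1024)

κ_5 = K^(5)(0) = -11400/16807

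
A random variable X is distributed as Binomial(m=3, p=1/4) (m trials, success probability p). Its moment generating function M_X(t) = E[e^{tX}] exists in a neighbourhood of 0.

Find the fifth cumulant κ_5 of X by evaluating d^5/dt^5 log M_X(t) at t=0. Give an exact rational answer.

M_X(t) = (e^(t)/4 + 3/4)^3
K_X(t) = log M_X(t) = 3*log(e^(t)/4 + 3/4)
K′(t) = 3*e^(t)/(e^(t) + 3)
K′′(t) = 9*e^(t)/(e^(2*t) + 6*e^(t) + 9)
K′′′(t) = (-9*e^(2*t) + 27*e^(t))/(e^(3*t) + 9*e^(2*t) + 27*e^(t) + 27)
K′′′′(t) = (9*e^(3*t) - 108*e^(2*t) + 81*e^(t))/(e^(4*t) + 12*e^(3*t) + 54*e^(2*t) + 108*e^(t) + 81)
K′′′′′(t) = (-9*e^(4*t) + 297*e^(3*t) - 891*e^(2*t) + 243*e^(t))/(e^(5*t) + 15*e^(4*t) + 90*e^(3*t) + 270*e^(2*t) + 405*e^(t) + 243)

κ_5 = K′′′′′(0) = -45/128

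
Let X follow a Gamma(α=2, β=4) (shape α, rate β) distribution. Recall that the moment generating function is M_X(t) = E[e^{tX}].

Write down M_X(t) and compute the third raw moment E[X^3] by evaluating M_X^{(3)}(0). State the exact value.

M_X(t) = 16/(4 - t)^2
M^(3)(t) = -384/(t^5 - 20*t^4 + 160*t^3 - 640*t^2 + 1280*t - 1024)

E[X^3] = M^(3)(0) = 3/8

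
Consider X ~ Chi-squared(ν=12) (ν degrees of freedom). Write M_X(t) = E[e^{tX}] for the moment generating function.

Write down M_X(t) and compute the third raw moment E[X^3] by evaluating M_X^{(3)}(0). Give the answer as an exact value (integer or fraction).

E[X^3] = M′′′(0) = 2688

M_X(t) = (1 - 2*t)^(-6)
M′(t) = -12/(128*t^7 - 448*t^6 + 672*t^5 - 560*t^4 + 280*t^3 - 84*t^2 + 14*t - 1)
M′′(t) = 168/(256*t^8 - 1024*t^7 + 1792*t^6 - 1792*t^5 + 1120*t^4 - 448*t^3 + 112*t^2 - 16*t + 1)
M′′′(t) = -2688/(512*t^9 - 2304*t^8 + 4608*t^7 - 5376*t^6 + 4032*t^5 - 2016*t^4 + 672*t^3 - 144*t^2 + 18*t - 1)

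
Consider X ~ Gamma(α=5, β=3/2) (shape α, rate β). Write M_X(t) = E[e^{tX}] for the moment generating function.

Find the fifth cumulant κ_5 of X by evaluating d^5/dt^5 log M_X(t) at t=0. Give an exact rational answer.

κ_5 = K^(5)(0) = 1280/81

M_X(t) = 243/(32*(3/2 - t)^5)
K_X(t) = log M_X(t) = -5*log(3/2 - t) - 5*log(2) + 5*log(3)
K^(5)(t) = -3840/(32*t^5 - 240*t^4 + 720*t^3 - 1080*t^2 + 810*t - 243)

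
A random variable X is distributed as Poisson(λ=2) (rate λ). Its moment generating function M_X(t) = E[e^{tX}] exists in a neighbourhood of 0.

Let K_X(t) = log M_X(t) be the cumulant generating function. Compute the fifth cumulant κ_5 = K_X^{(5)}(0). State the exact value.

M_X(t) = e^(2*e^(t) - 2)
K_X(t) = log M_X(t) = 2*e^(t) - 2
K^(5)(t) = 2*e^(t)

κ_5 = K^(5)(0) = 2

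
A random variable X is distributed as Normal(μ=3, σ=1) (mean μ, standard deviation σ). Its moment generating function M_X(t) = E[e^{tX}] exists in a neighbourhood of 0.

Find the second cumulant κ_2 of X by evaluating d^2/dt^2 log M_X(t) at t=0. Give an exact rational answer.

κ_2 = K^(2)(0) = 1

M_X(t) = e^(t^2/2 + 3*t)
K_X(t) = log M_X(t) = t^2/2 + 3*t
K^(2)(t) = 1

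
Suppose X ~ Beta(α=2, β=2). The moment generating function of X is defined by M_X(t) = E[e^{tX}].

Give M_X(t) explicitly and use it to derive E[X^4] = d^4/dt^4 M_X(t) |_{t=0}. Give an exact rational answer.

M_X(t) = ₁F₁(2; 4; t)
D^4[M](t) = ₁F₁(6; 8; t)/7

E[X^4] = D^4[M](0) = 1/7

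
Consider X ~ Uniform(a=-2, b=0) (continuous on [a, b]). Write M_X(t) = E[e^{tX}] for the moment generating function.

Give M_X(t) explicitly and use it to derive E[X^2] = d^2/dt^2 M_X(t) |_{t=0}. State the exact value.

E[X^2] = d^2M/dt^2 |_{t=0} = 4/3

M_X(t) = (1 - e^(-2*t))/(2*t)
dM/dt = (2*t - e^(2*t) + 1)*e^(-2*t)/(2*t^2)
d^2M/dt^2 = (-2*t^2 - 2*t + e^(2*t) - 1)*e^(-2*t)/t^3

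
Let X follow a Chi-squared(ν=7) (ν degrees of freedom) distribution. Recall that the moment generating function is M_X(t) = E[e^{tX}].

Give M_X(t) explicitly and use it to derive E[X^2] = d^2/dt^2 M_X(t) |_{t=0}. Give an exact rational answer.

E[X^2] = M′′(0) = 63

M_X(t) = (1 - 2*t)^(-7/2)
M′(t) = 7/(16*t^4*√(1 - 2*t) - 32*t^3*√(1 - 2*t) + 24*t^2*√(1 - 2*t) - 8*t*√(1 - 2*t) + √(1 - 2*t))
M′′(t) = -63/(32*t^5*√(1 - 2*t) - 80*t^4*√(1 - 2*t) + 80*t^3*√(1 - 2*t) - 40*t^2*√(1 - 2*t) + 10*t*√(1 - 2*t) - √(1 - 2*t))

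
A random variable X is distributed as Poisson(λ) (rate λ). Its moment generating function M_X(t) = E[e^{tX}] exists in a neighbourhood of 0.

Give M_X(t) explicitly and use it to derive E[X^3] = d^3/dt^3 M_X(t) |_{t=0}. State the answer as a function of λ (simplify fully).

M_X(t) = e^(λ*(e^(t) - 1))
M^(3)(t) = (λ^3*e^(3*t)*e^(λ*e^(t)) + 3*λ^2*e^(2*t)*e^(λ*e^(t)) + λ*e^(t)*e^(λ*e^(t)))*e^(-λ)

E[X^3] = M^(3)(0) = λ*(λ^2 + 3*λ + 1)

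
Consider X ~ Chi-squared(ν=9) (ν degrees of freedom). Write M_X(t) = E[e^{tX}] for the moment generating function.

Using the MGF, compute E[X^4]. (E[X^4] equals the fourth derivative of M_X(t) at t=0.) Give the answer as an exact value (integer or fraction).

E[X^4] = d^4M/dt^4 |_{t=0} = 19305

M_X(t) = (1 - 2*t)^(-9/2)
dM/dt = -9/(32*t^5*√(1 - 2*t) - 80*t^4*√(1 - 2*t) + 80*t^3*√(1 - 2*t) - 40*t^2*√(1 - 2*t) + 10*t*√(1 - 2*t) - √(1 - 2*t))
d^2M/dt^2 = 99/(64*t^6*√(1 - 2*t) - 192*t^5*√(1 - 2*t) + 240*t^4*√(1 - 2*t) - 160*t^3*√(1 - 2*t) + 60*t^2*√(1 - 2*t) - 12*t*√(1 - 2*t) + √(1 - 2*t))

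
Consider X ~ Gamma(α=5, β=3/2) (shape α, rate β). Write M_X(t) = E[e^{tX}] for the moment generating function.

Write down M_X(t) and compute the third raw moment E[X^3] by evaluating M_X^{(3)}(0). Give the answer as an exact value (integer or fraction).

E[X^3] = D^3[M](0) = 560/9

M_X(t) = 243/(32*(3/2 - t)^5)
D^3[M](t) = 408240/(256*t^8 - 3072*t^7 + 16128*t^6 - 48384*t^5 + 90720*t^4 - 108864*t^3 + 81648*t^2 - 34992*t + 6561)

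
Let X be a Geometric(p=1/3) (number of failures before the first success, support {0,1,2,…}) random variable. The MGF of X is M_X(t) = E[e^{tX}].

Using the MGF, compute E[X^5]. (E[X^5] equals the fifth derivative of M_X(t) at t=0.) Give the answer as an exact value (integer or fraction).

E[X^5] = D^5[M](0) = 9002

M_X(t) = 1/(3*(1 - 2*e^(t)/3))
D^5[M](t) = (32*e^(5*t) + 1248*e^(4*t) + 4752*e^(3*t) + 2808*e^(2*t) + 162*e^(t))/(64*e^(6*t) - 576*e^(5*t) + 2160*e^(4*t) - 4320*e^(3*t) + 4860*e^(2*t) - 2916*e^(t) + 729)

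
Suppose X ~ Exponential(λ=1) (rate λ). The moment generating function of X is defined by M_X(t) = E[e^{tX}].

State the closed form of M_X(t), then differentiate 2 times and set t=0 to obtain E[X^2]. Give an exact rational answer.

M_X(t) = 1/(1 - t)
M′(t) = 1/(t^2 - 2*t + 1)
M′′(t) = -2/(t^3 - 3*t^2 + 3*t - 1)

E[X^2] = M′′(0) = 2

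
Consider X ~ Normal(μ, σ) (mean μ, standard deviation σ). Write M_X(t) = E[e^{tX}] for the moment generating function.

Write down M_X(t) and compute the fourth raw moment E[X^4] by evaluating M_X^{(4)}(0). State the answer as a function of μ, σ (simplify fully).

E[X^4] = M′′′′(0) = μ^4 + 6*μ^2*σ^2 + 3*σ^4

M_X(t) = e^(μ*t + σ^2*t^2/2)
M′(t) = μ*e^(μ*t)*e^(σ^2*t^2/2) + σ^2*t*e^(μ*t)*e^(σ^2*t^2/2)
M′′(t) = μ^2*e^(μ*t)*e^(σ^2*t^2/2) + 2*μ*σ^2*t*e^(μ*t)*e^(σ^2*t^2/2) + σ^4*t^2*e^(μ*t)*e^(σ^2*t^2/2) + σ^2*e^(μ*t)*e^(σ^2*t^2/2)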